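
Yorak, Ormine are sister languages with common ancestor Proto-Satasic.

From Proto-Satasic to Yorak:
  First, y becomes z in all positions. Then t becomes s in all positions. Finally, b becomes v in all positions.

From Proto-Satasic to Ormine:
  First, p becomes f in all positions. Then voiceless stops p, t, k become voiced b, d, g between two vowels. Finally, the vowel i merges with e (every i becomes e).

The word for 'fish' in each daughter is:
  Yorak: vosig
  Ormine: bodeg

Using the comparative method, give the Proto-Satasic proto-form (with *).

Position 3: Yorak has s, Ormine has d. Taking the neighbouring segments as reconstructed: Yorak s could go back to *t or *s; Ormine d could go back to *t or *d — the one source consistent with every daughter is *t.
Position 4: Yorak has i, Ormine has e. Yorak preserves i here (none of its changes turn any other segment into i), so the proto-segment is *i.
This points to *botig. Verify forward in each daughter:
Yorak: start from *botig.
  rule 1: no change — botig
  rule 2 (unconditioned shift): botig → bosig
  rule 3 (unconditioned shift): bosig → vosig
  ⇒ Yorak vosig
Ormine: *botig > bodig > bodeg  (by intervocalic voicing, vowel merger)
*botig is the unique common source.

*botig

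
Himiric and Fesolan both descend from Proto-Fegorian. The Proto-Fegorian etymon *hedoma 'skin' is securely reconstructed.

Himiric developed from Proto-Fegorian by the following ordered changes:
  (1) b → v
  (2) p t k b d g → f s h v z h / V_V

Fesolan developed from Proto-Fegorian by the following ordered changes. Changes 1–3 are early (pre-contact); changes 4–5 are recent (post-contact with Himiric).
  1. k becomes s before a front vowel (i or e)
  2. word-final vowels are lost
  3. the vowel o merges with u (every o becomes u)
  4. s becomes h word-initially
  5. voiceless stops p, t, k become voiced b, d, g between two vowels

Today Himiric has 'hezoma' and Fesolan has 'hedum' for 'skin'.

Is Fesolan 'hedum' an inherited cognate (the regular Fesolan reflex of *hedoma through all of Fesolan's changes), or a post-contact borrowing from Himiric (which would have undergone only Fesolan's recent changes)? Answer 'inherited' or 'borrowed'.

If inherited, *hedoma would pass through all of Fesolan's changes:
Fesolan: start from *hedoma.
  rule 1: no change — hedoma
  rule 2 (apocope): hedoma → hedom
  rule 3 (vowel merger): hedom → hedum
  rule 4: no change — hedum
  rule 5: no change — hedum
  ⇒ Fesolan hedum
If borrowed from Himiric 'hezoma' after the early changes, it would undergo only the recent ones:
  rule 4 (debuccalisation): no change (hezoma)
  rule 5 (intervocalic voicing): no change (hezoma)
  ⇒ as a loan: hezoma
Fesolan 'hedum' matches the inherited outcome exactly, so it is an inherited cognate, not a loan.

inherited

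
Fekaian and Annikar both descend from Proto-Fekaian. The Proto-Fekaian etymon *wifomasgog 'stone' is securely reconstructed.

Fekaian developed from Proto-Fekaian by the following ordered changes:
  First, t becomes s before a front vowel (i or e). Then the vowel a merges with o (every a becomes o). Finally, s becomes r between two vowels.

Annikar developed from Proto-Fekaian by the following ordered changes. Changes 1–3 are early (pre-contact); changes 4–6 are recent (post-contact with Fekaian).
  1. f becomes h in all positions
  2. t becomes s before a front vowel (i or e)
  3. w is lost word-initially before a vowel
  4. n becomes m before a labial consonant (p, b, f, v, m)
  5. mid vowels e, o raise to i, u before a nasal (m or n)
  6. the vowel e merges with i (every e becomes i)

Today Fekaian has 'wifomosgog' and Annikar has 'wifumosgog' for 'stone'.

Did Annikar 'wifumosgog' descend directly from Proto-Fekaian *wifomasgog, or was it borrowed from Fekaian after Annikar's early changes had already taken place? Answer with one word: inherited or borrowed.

borrowed

If inherited, *wifomasgog would pass through all of Annikar's changes:
Annikar: *wifomasgog > wihomasgog > ihomasgog > ihumasgog  (by unconditioned shift, glide loss, pre-nasal raising)
If borrowed from Fekaian 'wifomosgog' after the early changes, it would undergo only the recent ones:
  rule 4 (nasal place assimilation): no change (wifomosgog)
  rule 5 (pre-nasal raising): wifomosgog → wifumosgog
  rule 6 (vowel merger): no change (wifumosgog)
  ⇒ as a loan: wifumosgog
Annikar 'wifumosgog' matches the loan outcome 'wifumosgog', not the inherited 'ihumasgog' — it skipped the early Annikar changes, so it was borrowed from Fekaian.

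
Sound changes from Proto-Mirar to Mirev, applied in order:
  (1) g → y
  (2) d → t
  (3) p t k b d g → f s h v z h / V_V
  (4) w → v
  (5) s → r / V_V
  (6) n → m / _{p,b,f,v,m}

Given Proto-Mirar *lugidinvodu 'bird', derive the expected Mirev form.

Mirev: start from *lugidinvodu.
  rule 1 (unconditioned shift): lugidinvodu → luyidinvodu
  rule 2 (unconditioned shift): luyidinvodu → luyitinvotu
  rule 3 (intervocalic lenition): luyitinvotu → luyisinvosu
  rule 4: no change — luyisinvosu
  rule 5 (rhotacism): luyisinvosu → luyirinvoru
  rule 6 (nasal place assimilation): luyirinvoru → luyirimvoru
  ⇒ Mirev luyirimvoru

luyirimvoru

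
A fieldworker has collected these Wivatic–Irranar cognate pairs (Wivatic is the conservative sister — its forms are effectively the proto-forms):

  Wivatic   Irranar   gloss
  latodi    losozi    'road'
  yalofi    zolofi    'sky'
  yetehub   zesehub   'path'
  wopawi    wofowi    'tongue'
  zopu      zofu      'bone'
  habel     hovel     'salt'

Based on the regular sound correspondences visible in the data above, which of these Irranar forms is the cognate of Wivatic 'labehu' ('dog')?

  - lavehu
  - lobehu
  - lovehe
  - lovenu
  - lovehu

lovehu

habel ~ hovel — Wivatic a corresponds to Irranar o after a consonant, before a labial obstruent.
habel ~ hovel — Wivatic b corresponds to Irranar v between vowels (before a front vowel).
Applying these to Wivatic 'labehu':
  labehu → lobehu   (a→o after a consonant, before a labial obstruent)
  lobehu → lovehu   (b→v between vowels (before a front vowel))
So the Irranar cognate is 'lovehu'.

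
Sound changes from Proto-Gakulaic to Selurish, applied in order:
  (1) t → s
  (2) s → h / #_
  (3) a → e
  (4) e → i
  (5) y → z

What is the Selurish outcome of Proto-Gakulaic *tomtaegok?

Selurish: *tomtaegok
  tomtaegok → somsaegok   [unconditioned shift]
  somsaegok → homsaegok   [debuccalisation]
  homsaegok → homseegok   [vowel merger]
  homseegok → homsiigok   [vowel merger]
  homsiigok (rule 5 does not apply)
  giving Selurish homsiigok.

homsiigok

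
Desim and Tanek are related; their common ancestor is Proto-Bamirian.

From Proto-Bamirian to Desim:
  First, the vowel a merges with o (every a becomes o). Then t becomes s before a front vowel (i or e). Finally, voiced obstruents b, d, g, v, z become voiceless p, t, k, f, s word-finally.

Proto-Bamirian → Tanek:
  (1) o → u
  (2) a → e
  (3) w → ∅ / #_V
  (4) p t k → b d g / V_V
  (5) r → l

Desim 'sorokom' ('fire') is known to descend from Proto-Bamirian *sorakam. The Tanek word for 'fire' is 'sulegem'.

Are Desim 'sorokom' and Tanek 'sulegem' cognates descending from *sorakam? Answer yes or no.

yes

Derive the expected Tanek reflex of *sorakam:
Tanek: *sorakam
  sorakam → surakam   [vowel merger]
  surakam → surekem   [vowel merger]
  surekem (rule 3 does not apply)
  surekem → suregem   [intervocalic voicing]
  suregem → sulegem   [unconditioned shift]
  giving Tanek sulegem.
Tanek 'sulegem' matches the regular reflex exactly, so the pair is cognate.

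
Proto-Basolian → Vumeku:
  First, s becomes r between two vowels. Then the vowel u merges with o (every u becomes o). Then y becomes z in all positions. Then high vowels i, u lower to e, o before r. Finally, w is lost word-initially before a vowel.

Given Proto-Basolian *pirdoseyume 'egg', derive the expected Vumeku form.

Vumeku: *pirdoseyume > pirdoreyume > pirdoreyome > pirdorezome > perdorezome  (by rhotacism, vowel merger, unconditioned shift, pre-rhotic lowering)

perdorezome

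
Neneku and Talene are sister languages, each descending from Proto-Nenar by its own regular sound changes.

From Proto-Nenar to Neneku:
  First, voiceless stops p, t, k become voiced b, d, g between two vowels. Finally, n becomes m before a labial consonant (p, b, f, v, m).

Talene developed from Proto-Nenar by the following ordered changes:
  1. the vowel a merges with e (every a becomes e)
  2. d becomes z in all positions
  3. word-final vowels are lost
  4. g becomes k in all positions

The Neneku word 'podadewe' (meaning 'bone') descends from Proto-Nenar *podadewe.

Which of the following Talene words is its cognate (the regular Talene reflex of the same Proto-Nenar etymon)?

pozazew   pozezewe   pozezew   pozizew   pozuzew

Talene: *podadewe
  podadewe → podedewe   [vowel merger]
  podedewe → pozezewe   [unconditioned shift]
  pozezewe → pozezew   [apocope]
  pozezew (rule 4 does not apply)
  giving Talene pozezew.

pozezew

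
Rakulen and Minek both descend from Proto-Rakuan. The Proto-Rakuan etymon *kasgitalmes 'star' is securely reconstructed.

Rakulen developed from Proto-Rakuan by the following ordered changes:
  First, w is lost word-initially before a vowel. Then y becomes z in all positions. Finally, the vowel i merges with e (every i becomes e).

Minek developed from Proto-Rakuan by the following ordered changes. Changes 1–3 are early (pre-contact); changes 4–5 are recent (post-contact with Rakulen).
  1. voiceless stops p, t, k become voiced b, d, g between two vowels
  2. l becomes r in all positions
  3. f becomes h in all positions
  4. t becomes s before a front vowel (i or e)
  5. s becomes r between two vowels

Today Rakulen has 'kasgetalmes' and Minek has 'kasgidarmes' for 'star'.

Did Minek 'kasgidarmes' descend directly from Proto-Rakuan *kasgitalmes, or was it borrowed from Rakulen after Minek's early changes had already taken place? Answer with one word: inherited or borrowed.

inherited

If inherited, *kasgitalmes would pass through all of Minek's changes:
Minek: *kasgitalmes
  kasgitalmes → kasgidalmes   [intervocalic voicing]
  kasgidalmes → kasgidarmes   [unconditioned shift]
  kasgidarmes (rule 3 does not apply)
  kasgidarmes (rule 4 does not apply)
  kasgidarmes (rule 5 does not apply)
  giving Minek kasgidarmes.
If borrowed from Rakulen 'kasgetalmes' after the early changes, it would undergo only the recent ones:
  rule 4 (palatalisation): no change (kasgetalmes)
  rule 5 (rhotacism): no change (kasgetalmes)
  ⇒ as a loan: kasgetalmes
Minek 'kasgidarmes' matches the inherited outcome exactly, so it is an inherited cognate, not a loan.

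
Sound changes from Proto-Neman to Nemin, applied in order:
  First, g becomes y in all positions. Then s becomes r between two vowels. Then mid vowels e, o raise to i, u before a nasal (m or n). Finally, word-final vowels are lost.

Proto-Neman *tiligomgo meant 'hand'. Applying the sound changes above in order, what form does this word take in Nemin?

Nemin: start from *tiligomgo.
  rule 1 (unconditioned shift): tiligomgo → tiliyomyo
  rule 2: no change — tiliyomyo
  rule 3 (pre-nasal raising): tiliyomyo → tiliyumyo
  rule 4 (apocope): tiliyumyo → tiliyumy
  ⇒ Nemin tiliyumy

tiliyumy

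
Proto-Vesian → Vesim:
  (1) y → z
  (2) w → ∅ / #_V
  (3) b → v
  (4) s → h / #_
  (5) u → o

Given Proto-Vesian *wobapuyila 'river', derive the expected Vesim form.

Vesim: *wobapuyila
  wobapuyila → wobapuzila   [unconditioned shift]
  wobapuzila → obapuzila   [glide loss]
  obapuzila → ovapuzila   [unconditioned shift]
  ovapuzila (rule 4 does not apply)
  ovapuzila → ovapozila   [vowel merger]
  giving Vesim ovapozila.

ovapozila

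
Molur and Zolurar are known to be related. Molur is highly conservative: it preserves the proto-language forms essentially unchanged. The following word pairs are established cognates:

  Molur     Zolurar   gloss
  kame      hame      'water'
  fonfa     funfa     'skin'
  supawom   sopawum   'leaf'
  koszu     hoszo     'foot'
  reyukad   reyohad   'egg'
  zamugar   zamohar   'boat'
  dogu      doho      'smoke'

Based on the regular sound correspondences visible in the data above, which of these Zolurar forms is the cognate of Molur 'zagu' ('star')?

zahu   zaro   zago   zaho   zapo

zaho

dogu ~ doho — Molur g corresponds to Zolurar h between vowels (before a back vowel).
koszu ~ hoszo, dogu ~ doho — Molur u corresponds to Zolurar o word-finally.
Applying these to Molur 'zagu':
  zagu → zahu   (g→h between vowels (before a back vowel))
  zahu → zaho   (u→o word-finally)
So the Zolurar cognate is 'zaho'.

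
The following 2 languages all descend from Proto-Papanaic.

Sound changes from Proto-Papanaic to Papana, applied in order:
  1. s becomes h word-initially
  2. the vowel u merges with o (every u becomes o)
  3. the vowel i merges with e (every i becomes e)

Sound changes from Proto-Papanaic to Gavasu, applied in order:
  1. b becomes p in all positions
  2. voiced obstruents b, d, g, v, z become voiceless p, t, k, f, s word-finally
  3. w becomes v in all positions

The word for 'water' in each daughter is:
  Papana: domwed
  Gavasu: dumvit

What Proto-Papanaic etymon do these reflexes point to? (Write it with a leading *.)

*dumwid

Position 2: Papana has o, Gavasu has u. Gavasu preserves u here (none of its changes turn any other segment into u), so the proto-segment is *u.
Position 6: Papana has d, Gavasu has t. Papana preserves d here (none of its changes turn any other segment into d), so the proto-segment is *d.
Continuing position by position gives *dumwid; check it forward:
Papana: *dumwid > domwid > domwed  (by vowel merger, vowel merger)
Gavasu: *dumwid
  dumwid (rule 1 does not apply)
  dumwid → dumwit   [final devoicing]
  dumwit → dumvit   [unconditioned shift]
  giving Gavasu dumvit.
Only *dumwid yields all of Papana domwed, Gavasu dumvit.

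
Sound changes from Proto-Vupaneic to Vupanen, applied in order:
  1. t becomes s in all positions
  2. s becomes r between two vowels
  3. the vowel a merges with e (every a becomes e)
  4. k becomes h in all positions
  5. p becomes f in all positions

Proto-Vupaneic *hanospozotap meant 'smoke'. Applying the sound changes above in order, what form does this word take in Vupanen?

Vupanen: *hanospozotap
  hanospozotap → hanospozosap   [unconditioned shift]
  hanospozosap → hanospozorap   [rhotacism]
  hanospozorap → henospozorep   [vowel merger]
  henospozorep (rule 4 does not apply)
  henospozorep → henosfozoref   [unconditioned shift]
  giving Vupanen henosfozoref.

henosfozoref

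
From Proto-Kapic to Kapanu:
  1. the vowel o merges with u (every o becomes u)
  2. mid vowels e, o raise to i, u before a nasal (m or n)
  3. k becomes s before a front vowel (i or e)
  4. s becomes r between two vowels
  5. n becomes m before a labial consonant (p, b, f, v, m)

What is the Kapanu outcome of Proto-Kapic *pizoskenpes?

pizussimpes

Kapanu: *pizoskenpes > pizuskenpes > pizuskinpes > pizussinpes > pizussimpes  (by vowel merger, pre-nasal raising, palatalisation, nasal place assimilation)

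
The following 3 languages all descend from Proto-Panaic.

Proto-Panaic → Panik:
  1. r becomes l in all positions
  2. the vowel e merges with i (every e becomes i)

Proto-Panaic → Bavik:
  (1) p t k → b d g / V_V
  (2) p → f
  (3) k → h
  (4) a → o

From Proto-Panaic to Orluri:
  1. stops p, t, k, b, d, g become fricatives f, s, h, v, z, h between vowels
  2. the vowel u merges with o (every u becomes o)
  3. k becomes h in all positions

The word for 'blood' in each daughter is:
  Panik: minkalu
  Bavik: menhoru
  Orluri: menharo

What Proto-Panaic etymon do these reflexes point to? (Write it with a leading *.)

Position 7: Panik has u, Bavik has u, Orluri has o. Panik preserves u here (none of its changes turn any other segment into u), so the proto-segment is *u.
Position 6: Panik has l, Bavik has r, Orluri has r. Bavik preserves r here (none of its changes turn any other segment into r), so the proto-segment is *r.
Position 4: Panik has k, Bavik has h, Orluri has h. Panik preserves k here (none of its changes turn any other segment into k), so the proto-segment is *k.
Verify the candidate proto-form against each daughter:
Panik: *menkaru
  menkaru → menkalu   [unconditioned shift]
  menkalu → minkalu   [vowel merger]
  giving Panik minkalu.
Bavik: *menkaru > menharu > menhoru  (by unconditioned shift, vowel merger)
Orluri: *menkaru
  menkaru (rule 1 does not apply)
  menkaru → menkaro   [vowel merger]
  menkaro → menharo   [unconditioned shift]
  giving Orluri menharo.
Only *menkaru yields all of Panik minkalu, Bavik menhoru, Orluri menharo.

*menkaru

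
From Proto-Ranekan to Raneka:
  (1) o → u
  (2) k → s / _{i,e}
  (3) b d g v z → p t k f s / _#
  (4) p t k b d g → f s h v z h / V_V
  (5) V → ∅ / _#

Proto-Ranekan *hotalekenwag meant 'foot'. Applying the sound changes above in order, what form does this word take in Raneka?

Raneka: *hotalekenwag
  hotalekenwag → hutalekenwag   [vowel merger]
  hutalekenwag → hutalesenwag   [palatalisation]
  hutalesenwag → hutalesenwak   [final devoicing]
  hutalesenwak → husalesenwak   [intervocalic lenition]
  husalesenwak (rule 5 does not apply)
  giving Raneka husalesenwak.

husalesenwak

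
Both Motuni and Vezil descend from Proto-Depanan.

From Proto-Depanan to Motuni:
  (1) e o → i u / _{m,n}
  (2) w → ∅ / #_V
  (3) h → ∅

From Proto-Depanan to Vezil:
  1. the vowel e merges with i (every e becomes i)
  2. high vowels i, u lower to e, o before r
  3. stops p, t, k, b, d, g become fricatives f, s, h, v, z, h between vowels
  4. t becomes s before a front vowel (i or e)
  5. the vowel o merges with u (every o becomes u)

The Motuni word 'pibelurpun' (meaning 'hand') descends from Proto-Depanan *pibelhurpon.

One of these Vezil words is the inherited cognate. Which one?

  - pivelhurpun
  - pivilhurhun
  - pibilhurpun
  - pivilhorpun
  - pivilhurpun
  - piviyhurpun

pivilhurpun

Vezil: *pibelhurpon
  pibelhurpon → pibilhurpon   [vowel merger]
  pibilhurpon → pibilhorpon   [pre-rhotic lowering]
  pibilhorpon → pivilhorpon   [intervocalic lenition]
  pivilhorpon (rule 4 does not apply)
  pivilhorpon → pivilhurpun   [vowel merger]
  giving Vezil pivilhurpun.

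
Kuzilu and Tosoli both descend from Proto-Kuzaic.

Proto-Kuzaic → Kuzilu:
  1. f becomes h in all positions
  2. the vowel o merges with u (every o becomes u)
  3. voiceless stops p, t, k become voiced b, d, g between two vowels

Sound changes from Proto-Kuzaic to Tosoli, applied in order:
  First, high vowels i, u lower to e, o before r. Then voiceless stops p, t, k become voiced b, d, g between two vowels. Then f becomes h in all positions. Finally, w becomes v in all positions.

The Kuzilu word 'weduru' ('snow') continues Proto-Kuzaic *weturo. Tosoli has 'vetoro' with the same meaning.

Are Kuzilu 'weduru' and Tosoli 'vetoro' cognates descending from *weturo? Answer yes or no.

no

Derive the expected Tosoli reflex of *weturo:
Tosoli: start from *weturo.
  rule 1 (pre-rhotic lowering): weturo → wetoro
  rule 2 (intervocalic voicing): wetoro → wedoro
  rule 3: no change — wedoro
  rule 4 (unconditioned shift): wedoro → vedoro
  ⇒ Tosoli vedoro
The regular Tosoli reflex would be 'vedoro', but the attested form is 'vetoro'. The correspondence is irregular, so they are not cognates (the Tosoli form has a different source).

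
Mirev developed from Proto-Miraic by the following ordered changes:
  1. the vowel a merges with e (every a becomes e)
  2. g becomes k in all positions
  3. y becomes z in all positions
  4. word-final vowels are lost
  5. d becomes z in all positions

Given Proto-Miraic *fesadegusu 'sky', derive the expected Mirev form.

Mirev: *fesadegusu
  fesadegusu → fesedegusu   [vowel merger]
  fesedegusu → fesedekusu   [unconditioned shift]
  fesedekusu (rule 3 does not apply)
  fesedekusu → fesedekus   [apocope]
  fesedekus → fesezekus   [unconditioned shift]
  giving Mirev fesezekus.

fesezekus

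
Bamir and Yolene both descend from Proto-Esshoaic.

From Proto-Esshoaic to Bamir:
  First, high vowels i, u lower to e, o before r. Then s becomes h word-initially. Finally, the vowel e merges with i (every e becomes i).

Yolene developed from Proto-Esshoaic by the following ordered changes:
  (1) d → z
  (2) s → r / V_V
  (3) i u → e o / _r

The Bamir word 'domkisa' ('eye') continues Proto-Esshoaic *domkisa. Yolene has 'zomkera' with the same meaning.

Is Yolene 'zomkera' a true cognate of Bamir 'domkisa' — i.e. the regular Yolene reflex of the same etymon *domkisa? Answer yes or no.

yes

Derive the expected Yolene reflex of *domkisa:
Yolene: *domkisa > zomkisa > zomkira > zomkera  (by unconditioned shift, rhotacism, pre-rhotic lowering)
Yolene 'zomkera' matches the regular reflex exactly, so the pair is cognate.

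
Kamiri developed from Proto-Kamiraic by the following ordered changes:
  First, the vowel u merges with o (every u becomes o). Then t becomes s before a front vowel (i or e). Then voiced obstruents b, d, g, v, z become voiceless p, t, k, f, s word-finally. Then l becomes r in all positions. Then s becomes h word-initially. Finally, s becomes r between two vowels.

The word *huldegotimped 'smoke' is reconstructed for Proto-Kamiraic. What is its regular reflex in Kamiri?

Kamiri: *huldegotimped
  huldegotimped → holdegotimped   [vowel merger]
  holdegotimped → holdegosimped   [palatalisation]
  holdegosimped → holdegosimpet   [final devoicing]
  holdegosimpet → hordegosimpet   [unconditioned shift]
  hordegosimpet (rule 5 does not apply)
  hordegosimpet → hordegorimpet   [rhotacism]
  giving Kamiri hordegorimpet.

hordegorimpet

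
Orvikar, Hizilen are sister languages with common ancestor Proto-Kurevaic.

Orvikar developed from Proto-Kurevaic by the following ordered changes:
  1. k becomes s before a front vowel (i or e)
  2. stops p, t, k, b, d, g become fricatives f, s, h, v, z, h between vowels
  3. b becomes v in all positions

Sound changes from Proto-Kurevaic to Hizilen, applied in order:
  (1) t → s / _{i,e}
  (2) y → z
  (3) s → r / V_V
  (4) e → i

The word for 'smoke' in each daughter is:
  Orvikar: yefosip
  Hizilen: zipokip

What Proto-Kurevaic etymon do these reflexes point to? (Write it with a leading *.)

*yepokip

Position 3: Orvikar has f, Hizilen has p. Hizilen preserves p here (none of its changes turn any other segment into p), so the proto-segment is *p.
Position 1: Orvikar has y, Hizilen has z. Orvikar preserves y here (none of its changes turn any other segment into y), so the proto-segment is *y.
Position 5: Orvikar has s, Hizilen has k. Hizilen preserves k here (none of its changes turn any other segment into k), so the proto-segment is *k.
Verify the candidate proto-form against each daughter:
Orvikar: *yepokip
  yepokip → yeposip   [palatalisation]
  yeposip → yefosip   [intervocalic lenition]
  yefosip (rule 3 does not apply)
  giving Orvikar yefosip.
Hizilen: *yepokip
  yepokip (rule 1 does not apply)
  yepokip → zepokip   [unconditioned shift]
  zepokip (rule 3 does not apply)
  zepokip → zipokip   [vowel merger]
  giving Hizilen zipokip.
*yepokip is the unique common source.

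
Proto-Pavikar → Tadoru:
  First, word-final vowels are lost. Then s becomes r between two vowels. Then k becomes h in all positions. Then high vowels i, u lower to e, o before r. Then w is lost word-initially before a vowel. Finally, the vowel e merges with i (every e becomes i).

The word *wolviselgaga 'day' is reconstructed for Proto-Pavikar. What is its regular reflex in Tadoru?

Tadoru: start from *wolviselgaga.
  rule 1 (apocope): wolviselgaga → wolviselgag
  rule 2 (rhotacism): wolviselgag → wolvirelgag
  rule 3: no change — wolvirelgag
  rule 4 (pre-rhotic lowering): wolvirelgag → wolverelgag
  rule 5 (glide loss): wolverelgag → olverelgag
  rule 6 (vowel merger): olverelgag → olvirilgag
  ⇒ Tadoru olvirilgag

olvirilgag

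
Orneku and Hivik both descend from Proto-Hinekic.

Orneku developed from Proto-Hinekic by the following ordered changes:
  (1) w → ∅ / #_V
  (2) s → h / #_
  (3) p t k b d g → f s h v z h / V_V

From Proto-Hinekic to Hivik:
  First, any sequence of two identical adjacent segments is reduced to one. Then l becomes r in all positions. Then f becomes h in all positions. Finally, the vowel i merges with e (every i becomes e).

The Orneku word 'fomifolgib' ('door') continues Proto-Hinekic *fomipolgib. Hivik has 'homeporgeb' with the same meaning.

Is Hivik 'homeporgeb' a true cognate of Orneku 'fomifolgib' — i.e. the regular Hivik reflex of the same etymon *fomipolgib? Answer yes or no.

yes

Derive the expected Hivik reflex of *fomipolgib:
Hivik: *fomipolgib > fomiporgib > homiporgib > homeporgeb  (by unconditioned shift, unconditioned shift, vowel merger)
Hivik 'homeporgeb' matches the regular reflex exactly, so the pair is cognate.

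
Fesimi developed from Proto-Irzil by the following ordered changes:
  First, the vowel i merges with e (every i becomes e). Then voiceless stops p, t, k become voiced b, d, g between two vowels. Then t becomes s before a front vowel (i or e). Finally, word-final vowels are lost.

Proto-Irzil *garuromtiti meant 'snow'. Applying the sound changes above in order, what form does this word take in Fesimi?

garuromsed

Fesimi: *garuromtiti
  garuromtiti → garuromtete   [vowel merger]
  garuromtete → garuromtede   [intervocalic voicing]
  garuromtede → garuromsede   [palatalisation]
  garuromsede → garuromsed   [apocope]
  giving Fesimi garuromsed.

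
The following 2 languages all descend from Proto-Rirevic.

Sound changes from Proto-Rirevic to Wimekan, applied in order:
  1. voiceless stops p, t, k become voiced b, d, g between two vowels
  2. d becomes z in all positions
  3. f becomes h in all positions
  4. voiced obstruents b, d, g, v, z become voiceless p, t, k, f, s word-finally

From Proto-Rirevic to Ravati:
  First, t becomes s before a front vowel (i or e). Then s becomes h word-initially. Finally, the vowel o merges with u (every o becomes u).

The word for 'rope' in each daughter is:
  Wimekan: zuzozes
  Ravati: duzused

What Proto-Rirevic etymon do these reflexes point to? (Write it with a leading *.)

Position 1: Wimekan has z, Ravati has d. Ravati preserves d here (none of its changes turn any other segment into d), so the proto-segment is *d.
Position 5: Wimekan has z, Ravati has s. Taking the neighbouring segments as reconstructed: Wimekan z could go back to *t or *d or *z; Ravati s could go back to *t or *s — the one source consistent with every daughter is *t.
Position 4: Wimekan has o, Ravati has u. Wimekan preserves o here (none of its changes turn any other segment into o), so the proto-segment is *o.
Verify the candidate proto-form against each daughter:
Wimekan: *duzoted > duzoded > zuzozez > zuzozes  (by intervocalic voicing, unconditioned shift, final devoicing)
Ravati: start from *duzoted.
  rule 1 (palatalisation): duzoted → duzosed
  rule 2: no change — duzosed
  rule 3 (vowel merger): duzosed → duzused
  ⇒ Ravati duzused
*duzoted is the unique common source.

*duzoted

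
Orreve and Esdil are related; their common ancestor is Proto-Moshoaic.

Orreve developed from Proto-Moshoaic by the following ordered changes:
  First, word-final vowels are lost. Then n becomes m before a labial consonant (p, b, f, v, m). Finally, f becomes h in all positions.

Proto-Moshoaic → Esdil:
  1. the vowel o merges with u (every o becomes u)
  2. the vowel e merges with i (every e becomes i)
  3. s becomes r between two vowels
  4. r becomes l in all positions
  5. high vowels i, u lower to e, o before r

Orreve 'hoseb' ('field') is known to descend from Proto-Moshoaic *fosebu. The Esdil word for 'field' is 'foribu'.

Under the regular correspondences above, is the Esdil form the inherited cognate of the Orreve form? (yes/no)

no

Derive the expected Esdil reflex of *fosebu:
Esdil: *fosebu > fusebu > fusibu > furibu > fulibu  (by vowel merger, vowel merger, rhotacism, unconditioned shift)
The regular Esdil reflex would be 'fulibu', but the attested form is 'foribu'. The correspondence is irregular, so they are not cognates (the Esdil form has a different source).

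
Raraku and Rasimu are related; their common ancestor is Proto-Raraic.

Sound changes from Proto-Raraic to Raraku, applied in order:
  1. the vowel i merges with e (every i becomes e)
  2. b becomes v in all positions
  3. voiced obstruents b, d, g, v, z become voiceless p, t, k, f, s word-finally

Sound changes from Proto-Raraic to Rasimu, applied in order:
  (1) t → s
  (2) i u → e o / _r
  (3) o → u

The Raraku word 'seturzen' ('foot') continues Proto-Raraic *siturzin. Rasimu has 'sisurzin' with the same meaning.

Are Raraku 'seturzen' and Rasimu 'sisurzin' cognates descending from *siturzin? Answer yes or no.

yes

Derive the expected Rasimu reflex of *siturzin:
Rasimu: *siturzin
  siturzin → sisurzin   [unconditioned shift]
  sisurzin → sisorzin   [pre-rhotic lowering]
  sisorzin → sisurzin   [vowel merger]
  giving Rasimu sisurzin.
Rasimu 'sisurzin' matches the regular reflex exactly, so the pair is cognate.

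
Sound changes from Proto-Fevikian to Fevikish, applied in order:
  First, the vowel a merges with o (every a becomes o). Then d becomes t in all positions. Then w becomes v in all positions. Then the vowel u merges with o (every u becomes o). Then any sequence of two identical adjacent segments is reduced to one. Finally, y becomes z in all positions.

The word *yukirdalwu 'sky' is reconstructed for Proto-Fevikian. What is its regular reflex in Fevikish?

Fevikish: *yukirdalwu
  yukirdalwu → yukirdolwu   [vowel merger]
  yukirdolwu → yukirtolwu   [unconditioned shift]
  yukirtolwu → yukirtolvu   [unconditioned shift]
  yukirtolvu → yokirtolvo   [vowel merger]
  yokirtolvo (rule 5 does not apply)
  yokirtolvo → zokirtolvo   [unconditioned shift]
  giving Fevikish zokirtolvo.

zokirtolvo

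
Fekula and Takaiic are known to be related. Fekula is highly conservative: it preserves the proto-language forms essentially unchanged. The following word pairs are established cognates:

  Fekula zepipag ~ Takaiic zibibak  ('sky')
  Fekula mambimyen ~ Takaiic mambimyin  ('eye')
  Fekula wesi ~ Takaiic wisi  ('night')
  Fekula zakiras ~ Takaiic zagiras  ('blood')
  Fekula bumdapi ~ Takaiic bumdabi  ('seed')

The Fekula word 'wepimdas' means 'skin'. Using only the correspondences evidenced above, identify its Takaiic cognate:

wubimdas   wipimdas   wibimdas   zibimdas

zepipag ~ zibibak — Fekula e corresponds to Takaiic i after a consonant, before a labial obstruent.
zepipag ~ zibibak, bumdapi ~ bumdabi — Fekula p corresponds to Takaiic b between vowels (before a front vowel).
Applying these to Fekula 'wepimdas':
  wepimdas → wipimdas   (e→i after a consonant, before a labial obstruent)
  wipimdas → wibimdas   (p→b between vowels (before a front vowel))
So the Takaiic cognate is 'wibimdas'.

wibimdas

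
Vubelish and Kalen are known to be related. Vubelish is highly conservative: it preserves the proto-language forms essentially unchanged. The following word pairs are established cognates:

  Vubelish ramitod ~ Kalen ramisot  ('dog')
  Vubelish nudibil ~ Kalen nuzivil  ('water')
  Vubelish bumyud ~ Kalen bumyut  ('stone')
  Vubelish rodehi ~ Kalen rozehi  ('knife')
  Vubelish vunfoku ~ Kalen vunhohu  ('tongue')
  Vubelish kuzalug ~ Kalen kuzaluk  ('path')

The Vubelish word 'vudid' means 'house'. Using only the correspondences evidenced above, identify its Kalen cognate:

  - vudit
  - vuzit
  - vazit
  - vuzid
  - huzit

vuzit

nudibil ~ nuzivil — Vubelish d corresponds to Kalen z between vowels (before a front vowel).
ramitod ~ ramisot, bumyud ~ bumyut — Vubelish d corresponds to Kalen t word-finally.
Applying these to Vubelish 'vudid':
  vudid → vuzid   (d→z between vowels (before a front vowel))
  vuzid → vuzit   (d→t word-finally)
So the Kalen cognate is 'vuzit'.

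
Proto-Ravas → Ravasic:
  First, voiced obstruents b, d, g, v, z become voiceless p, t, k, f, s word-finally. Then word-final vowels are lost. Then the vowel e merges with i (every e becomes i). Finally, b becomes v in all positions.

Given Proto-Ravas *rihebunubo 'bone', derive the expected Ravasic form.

Ravasic: *rihebunubo
  rihebunubo (rule 1 does not apply)
  rihebunubo → rihebunub   [apocope]
  rihebunub → rihibunub   [vowel merger]
  rihibunub → rihivunuv   [unconditioned shift]
  giving Ravasic rihivunuv.

rihivunuv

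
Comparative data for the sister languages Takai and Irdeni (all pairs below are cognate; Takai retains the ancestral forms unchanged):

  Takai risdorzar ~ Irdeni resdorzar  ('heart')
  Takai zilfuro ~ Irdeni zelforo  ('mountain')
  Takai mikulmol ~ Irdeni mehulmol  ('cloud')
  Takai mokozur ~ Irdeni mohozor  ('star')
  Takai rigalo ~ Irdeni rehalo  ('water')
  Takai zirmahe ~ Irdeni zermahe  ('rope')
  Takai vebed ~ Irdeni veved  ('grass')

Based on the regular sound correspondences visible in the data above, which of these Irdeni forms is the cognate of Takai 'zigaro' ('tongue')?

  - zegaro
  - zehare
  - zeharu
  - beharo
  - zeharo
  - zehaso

zeharo

risdorzar ~ resdorzar, zilfuro ~ zelforo — Takai i corresponds to Irdeni e after a consonant, before a consonant other than r, m, n, p, b, f, v.
rigalo ~ rehalo — Takai g corresponds to Irdeni h between vowels (before a back vowel).
Applying these to Takai 'zigaro':
  zigaro → zegaro   (i→e after a consonant, before a consonant other than r, m, n, p, b, f, v)
  zegaro → zeharo   (g→h between vowels (before a back vowel))
So the Irdeni cognate is 'zeharo'.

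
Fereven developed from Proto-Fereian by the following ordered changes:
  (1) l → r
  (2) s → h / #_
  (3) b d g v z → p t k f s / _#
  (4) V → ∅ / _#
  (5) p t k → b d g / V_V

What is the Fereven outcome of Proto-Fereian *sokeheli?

hogeher

Fereven: start from *sokeheli.
  rule 1 (unconditioned shift): sokeheli → sokeheri
  rule 2 (debuccalisation): sokeheri → hokeheri
  rule 3: no change — hokeheri
  rule 4 (apocope): hokeheri → hokeher
  rule 5 (intervocalic voicing): hokeher → hogeher
  ⇒ Fereven hogeher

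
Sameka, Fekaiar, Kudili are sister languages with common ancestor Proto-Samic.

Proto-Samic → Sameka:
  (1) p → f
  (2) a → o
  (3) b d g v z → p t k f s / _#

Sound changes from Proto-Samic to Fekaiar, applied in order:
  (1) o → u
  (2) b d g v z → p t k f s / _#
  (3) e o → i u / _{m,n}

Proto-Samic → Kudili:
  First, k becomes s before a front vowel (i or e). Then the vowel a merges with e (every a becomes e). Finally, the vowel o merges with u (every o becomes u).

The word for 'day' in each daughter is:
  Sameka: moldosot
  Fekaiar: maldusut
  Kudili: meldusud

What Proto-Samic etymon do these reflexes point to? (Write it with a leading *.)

*maldosod

Position 5: Sameka has o, Fekaiar has u, Kudili has u. Taking the neighbouring segments as reconstructed: Sameka o could go back to *a or *o; Fekaiar u could go back to *o or *u; Kudili u could go back to *o or *u — the one source consistent with every daughter is *o.
Position 2: Sameka has o, Fekaiar has a, Kudili has e. Fekaiar preserves a here (none of its changes turn any other segment into a), so the proto-segment is *a.
Position 8: Sameka has t, Fekaiar has t, Kudili has d. Kudili preserves d here (none of its changes turn any other segment into d), so the proto-segment is *d.
This points to *maldosod. Verify forward in each daughter:
Sameka: start from *maldosod.
  rule 1: no change — maldosod
  rule 2 (vowel merger): maldosod → moldosod
  rule 3 (final devoicing): moldosod → moldosot
  ⇒ Sameka moldosot
Fekaiar: *maldosod
  maldosod → maldusud   [vowel merger]
  maldusud → maldusut   [final devoicing]
  maldusut (rule 3 does not apply)
  giving Fekaiar maldusut.
Kudili: *maldosod > meldosod > meldusud  (by vowel merger, vowel merger)
Only *maldosod yields all of Sameka moldosot, Fekaiar maldusut, Kudili meldusud.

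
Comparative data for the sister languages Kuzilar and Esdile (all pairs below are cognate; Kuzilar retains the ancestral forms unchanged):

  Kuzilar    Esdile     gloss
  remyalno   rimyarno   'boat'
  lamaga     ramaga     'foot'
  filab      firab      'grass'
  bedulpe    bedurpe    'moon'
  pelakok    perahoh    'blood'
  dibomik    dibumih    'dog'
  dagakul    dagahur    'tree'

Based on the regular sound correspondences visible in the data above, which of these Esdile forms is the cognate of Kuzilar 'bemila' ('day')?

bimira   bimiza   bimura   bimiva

remyalno ~ rimyarno — Kuzilar e corresponds to Esdile i after a consonant, before a nasal.
filab ~ firab, pelakok ~ perahoh — Kuzilar l corresponds to Esdile r between vowels (before a back vowel).
Applying these to Kuzilar 'bemila':
  bemila → bimila   (e→i after a consonant, before a nasal)
  bimila → bimira   (l→r between vowels (before a back vowel))
So the Esdile cognate is 'bimira'.

bimira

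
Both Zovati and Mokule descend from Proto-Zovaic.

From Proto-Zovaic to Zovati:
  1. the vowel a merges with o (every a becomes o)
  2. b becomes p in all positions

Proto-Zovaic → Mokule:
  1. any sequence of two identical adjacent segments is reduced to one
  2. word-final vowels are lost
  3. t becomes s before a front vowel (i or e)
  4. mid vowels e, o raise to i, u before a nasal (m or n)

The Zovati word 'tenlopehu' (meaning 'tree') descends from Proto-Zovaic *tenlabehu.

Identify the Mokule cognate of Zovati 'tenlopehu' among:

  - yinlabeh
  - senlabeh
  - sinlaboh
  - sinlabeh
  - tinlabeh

Mokule: *tenlabehu > tenlabeh > senlabeh > sinlabeh  (by apocope, palatalisation, pre-nasal raising)
Only 'sinlabeh' matches the regular Mokule development of *tenlabehu.

sinlabeh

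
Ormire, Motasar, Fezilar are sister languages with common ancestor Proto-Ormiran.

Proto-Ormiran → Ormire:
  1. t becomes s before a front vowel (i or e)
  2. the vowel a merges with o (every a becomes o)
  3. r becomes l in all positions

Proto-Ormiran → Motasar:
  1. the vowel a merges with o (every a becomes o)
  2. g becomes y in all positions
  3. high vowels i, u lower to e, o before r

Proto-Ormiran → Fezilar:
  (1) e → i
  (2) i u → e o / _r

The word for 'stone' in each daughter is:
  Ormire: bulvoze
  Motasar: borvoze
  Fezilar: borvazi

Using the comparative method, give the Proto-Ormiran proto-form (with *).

*burvaze

Position 3: Ormire has l, Motasar has r, Fezilar has r. Motasar preserves r here (none of its changes turn any other segment into r), so the proto-segment is *r.
Position 7: Ormire has e, Motasar has e, Fezilar has i. Ormire preserves e here (none of its changes turn any other segment into e), so the proto-segment is *e.
Position 2: Ormire has u, Motasar has o, Fezilar has o. Ormire preserves u here (none of its changes turn any other segment into u), so the proto-segment is *u.
Verify the candidate proto-form against each daughter:
Ormire: *burvaze > burvoze > bulvoze  (by vowel merger, unconditioned shift)
Motasar: *burvaze
  burvaze → burvoze   [vowel merger]
  burvoze (rule 2 does not apply)
  burvoze → borvoze   [pre-rhotic lowering]
  giving Motasar borvoze.
Fezilar: *burvaze > burvazi > borvazi  (by vowel merger, pre-rhotic lowering)
*burvaze is the unique common source.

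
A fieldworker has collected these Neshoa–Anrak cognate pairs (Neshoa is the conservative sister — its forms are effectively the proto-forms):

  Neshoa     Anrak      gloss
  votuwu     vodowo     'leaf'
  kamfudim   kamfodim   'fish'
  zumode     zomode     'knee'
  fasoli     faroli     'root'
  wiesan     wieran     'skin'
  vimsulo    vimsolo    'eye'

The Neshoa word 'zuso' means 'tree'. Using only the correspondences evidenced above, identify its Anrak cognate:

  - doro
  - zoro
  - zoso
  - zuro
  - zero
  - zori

votuwu ~ vodowo, kamfudim ~ kamfodim — Neshoa u corresponds to Anrak o after a consonant, before a consonant other than r, m, n, p, b, f, v.
fasoli ~ faroli — Neshoa s corresponds to Anrak r between vowels (before a back vowel).
Applying these to Neshoa 'zuso':
  zuso → zoso   (u→o after a consonant, before a consonant other than r, m, n, p, b, f, v)
  zoso → zoro   (s→r between vowels (before a back vowel))
So the Anrak cognate is 'zoro'.

zoro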